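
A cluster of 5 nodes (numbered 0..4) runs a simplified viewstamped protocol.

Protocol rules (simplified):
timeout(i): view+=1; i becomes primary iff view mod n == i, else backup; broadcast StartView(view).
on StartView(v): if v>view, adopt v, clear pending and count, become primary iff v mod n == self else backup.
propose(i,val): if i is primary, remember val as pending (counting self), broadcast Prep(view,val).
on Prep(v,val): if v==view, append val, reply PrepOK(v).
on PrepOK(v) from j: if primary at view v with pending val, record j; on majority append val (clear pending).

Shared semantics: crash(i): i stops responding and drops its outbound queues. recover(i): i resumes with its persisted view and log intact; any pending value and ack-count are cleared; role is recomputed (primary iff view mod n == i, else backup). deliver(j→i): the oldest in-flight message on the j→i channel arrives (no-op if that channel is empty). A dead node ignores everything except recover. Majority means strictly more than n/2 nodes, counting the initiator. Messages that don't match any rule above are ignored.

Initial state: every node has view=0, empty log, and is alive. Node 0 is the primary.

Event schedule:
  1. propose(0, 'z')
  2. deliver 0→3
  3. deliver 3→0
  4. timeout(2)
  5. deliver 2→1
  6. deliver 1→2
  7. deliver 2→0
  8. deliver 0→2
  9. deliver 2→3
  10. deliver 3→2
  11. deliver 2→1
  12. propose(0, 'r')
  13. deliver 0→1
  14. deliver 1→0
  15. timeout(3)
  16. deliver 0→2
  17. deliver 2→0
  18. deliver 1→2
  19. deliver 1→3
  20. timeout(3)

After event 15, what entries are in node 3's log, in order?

after 1 — propose(0,'z'): ·
after 2 — deliver 0→3: n3:back/v0/[z]
after 3 — deliver 3→0: ·
after 4 — timeout(2): n2:back/v1/[-]
after 5 — deliver 2→1: n1:prim/v1/[-]
after 6 — deliver 1→2: ·
after 7 — deliver 2→0: n0:back/v1/[-]
after 8 — deliver 0→2: ·
after 9 — deliver 2→3: n3:back/v1/[z]
after 10 — deliver 3→2: ·
after 11 — deliver 2→1: ·
after 12 — propose(0,'r'): ·
after 13 — deliver 0→1: ·
after 14 — deliver 1→0: ·
after 15 — timeout(3): n3:back/v2/[z]

z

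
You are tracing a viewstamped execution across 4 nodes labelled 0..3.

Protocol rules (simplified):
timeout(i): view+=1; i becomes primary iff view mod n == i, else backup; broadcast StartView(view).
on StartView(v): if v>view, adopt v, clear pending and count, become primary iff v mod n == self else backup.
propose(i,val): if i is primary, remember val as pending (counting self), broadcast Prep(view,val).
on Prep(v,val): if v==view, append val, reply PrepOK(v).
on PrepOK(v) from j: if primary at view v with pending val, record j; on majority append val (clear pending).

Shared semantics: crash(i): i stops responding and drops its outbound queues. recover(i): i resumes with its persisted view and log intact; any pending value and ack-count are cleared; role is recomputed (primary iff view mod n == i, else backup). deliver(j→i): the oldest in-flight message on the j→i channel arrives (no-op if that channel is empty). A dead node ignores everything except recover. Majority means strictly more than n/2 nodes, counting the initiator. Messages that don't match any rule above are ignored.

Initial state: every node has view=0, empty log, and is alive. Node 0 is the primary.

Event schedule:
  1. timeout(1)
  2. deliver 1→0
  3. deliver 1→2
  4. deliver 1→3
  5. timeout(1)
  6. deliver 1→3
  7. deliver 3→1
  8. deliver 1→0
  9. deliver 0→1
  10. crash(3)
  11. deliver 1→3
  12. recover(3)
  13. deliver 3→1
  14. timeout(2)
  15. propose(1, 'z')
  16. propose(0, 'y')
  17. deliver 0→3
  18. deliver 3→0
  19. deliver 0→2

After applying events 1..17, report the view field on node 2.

1. timeout(1):  <1:prim v1 ->
2. deliver 1→0:  <0:back v1 ->
3. deliver 1→2:  <2:back v1 ->
4. deliver 1→3:  <3:back v1 ->
5. timeout(1):  <1:back v2 ->
6. deliver 1→3:  <3:back v2 ->
7. deliver 3→1:  nop
8. deliver 1→0:  <0:back v2 ->
9. deliver 0→1:  nop
10. crash(3):  <3:✗back v2 ->
11. deliver 1→3:  nop
12. recover(3):  <3:back v2 ->
13. deliver 3→1:  nop
14. timeout(2):  <2:prim v2 ->
15. propose(1,'z'):  nop
16. propose(0,'y'):  nop
17. deliver 0→3:  nop

2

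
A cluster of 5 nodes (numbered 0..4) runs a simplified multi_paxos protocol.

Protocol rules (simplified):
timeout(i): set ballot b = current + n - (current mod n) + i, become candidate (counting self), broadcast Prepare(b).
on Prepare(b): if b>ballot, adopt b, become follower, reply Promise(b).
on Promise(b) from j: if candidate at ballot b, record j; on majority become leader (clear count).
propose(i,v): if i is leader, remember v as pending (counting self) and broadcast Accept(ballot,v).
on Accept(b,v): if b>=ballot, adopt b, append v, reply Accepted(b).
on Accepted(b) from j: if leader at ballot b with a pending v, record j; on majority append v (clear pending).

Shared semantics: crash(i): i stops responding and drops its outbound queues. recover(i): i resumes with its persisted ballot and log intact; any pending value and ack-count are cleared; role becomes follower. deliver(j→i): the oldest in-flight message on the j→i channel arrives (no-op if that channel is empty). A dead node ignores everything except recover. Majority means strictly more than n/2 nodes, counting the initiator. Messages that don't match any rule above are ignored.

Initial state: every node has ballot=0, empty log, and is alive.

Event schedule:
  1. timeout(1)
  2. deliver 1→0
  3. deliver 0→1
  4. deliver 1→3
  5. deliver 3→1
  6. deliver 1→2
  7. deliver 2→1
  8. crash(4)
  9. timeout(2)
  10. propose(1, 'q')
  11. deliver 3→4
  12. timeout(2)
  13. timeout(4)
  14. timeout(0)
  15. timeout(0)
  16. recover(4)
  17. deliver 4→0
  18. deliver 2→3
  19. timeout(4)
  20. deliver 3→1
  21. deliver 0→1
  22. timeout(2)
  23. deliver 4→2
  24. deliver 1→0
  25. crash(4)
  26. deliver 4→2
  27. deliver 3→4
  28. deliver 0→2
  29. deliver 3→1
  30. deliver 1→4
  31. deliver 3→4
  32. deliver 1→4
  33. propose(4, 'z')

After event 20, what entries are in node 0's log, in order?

empty

e1 timeout(1): 1[cand,b=6,-]
e2 deliver 1→0: 0[foll,b=6,-]
e3 deliver 0→1: ·
e4 deliver 1→3: 3[foll,b=6,-]
e5 deliver 3→1: 1[lead,b=6,-]
e6 deliver 1→2: 2[foll,b=6,-]
e7 deliver 2→1: ·
e8 crash(4): 4[✗foll,b=0,-]
e9 timeout(2): 2[cand,b=12,-]
e10 propose(1,'q'): ·
e11 deliver 3→4: ·
e12 timeout(2): 2[cand,b=17,-]
e13 timeout(4): ·
e14 timeout(0): 0[cand,b=10,-]
e15 timeout(0): 0[cand,b=15,-]
e16 recover(4): 4[foll,b=0,-]
e17 deliver 4→0: ·
e18 deliver 2→3: 3[foll,b=12,-]
e19 timeout(4): 4[cand,b=9,-]
e20 deliver 3→1: ·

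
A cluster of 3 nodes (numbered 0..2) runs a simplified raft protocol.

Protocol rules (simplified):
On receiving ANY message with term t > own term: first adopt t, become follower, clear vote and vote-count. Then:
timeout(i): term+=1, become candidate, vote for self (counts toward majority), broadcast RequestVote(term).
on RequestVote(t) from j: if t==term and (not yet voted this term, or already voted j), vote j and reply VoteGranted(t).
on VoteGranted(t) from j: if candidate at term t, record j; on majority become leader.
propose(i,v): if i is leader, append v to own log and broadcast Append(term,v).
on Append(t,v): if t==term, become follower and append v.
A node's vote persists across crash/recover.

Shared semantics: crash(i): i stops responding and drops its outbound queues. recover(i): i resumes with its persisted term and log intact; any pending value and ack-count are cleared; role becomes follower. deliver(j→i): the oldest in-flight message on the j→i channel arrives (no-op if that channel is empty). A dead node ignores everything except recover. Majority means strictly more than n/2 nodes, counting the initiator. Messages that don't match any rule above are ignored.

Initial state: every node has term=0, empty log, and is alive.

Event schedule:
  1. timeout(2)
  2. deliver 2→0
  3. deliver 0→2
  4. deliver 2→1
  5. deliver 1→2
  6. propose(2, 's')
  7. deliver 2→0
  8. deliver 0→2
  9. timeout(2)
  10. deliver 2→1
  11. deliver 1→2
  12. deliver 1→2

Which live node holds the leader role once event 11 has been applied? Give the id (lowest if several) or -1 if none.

[1] timeout(2) → N2(cand t1 [-])
[2] deliver 2→0 → N0(foll t1 [-])
[3] deliver 0→2 → N2(lead t1 [-])
[4] deliver 2→1 → N1(foll t1 [-])
[5] deliver 1→2 → ∅
[6] propose(2,'s') → N2(lead t1 [s])
[7] deliver 2→0 → N0(foll t1 [s])
[8] deliver 0→2 → ∅
[9] timeout(2) → N2(cand t2 [s])
[10] deliver 2→1 → N1(foll t1 [s])
[11] deliver 1→2 → ∅

-1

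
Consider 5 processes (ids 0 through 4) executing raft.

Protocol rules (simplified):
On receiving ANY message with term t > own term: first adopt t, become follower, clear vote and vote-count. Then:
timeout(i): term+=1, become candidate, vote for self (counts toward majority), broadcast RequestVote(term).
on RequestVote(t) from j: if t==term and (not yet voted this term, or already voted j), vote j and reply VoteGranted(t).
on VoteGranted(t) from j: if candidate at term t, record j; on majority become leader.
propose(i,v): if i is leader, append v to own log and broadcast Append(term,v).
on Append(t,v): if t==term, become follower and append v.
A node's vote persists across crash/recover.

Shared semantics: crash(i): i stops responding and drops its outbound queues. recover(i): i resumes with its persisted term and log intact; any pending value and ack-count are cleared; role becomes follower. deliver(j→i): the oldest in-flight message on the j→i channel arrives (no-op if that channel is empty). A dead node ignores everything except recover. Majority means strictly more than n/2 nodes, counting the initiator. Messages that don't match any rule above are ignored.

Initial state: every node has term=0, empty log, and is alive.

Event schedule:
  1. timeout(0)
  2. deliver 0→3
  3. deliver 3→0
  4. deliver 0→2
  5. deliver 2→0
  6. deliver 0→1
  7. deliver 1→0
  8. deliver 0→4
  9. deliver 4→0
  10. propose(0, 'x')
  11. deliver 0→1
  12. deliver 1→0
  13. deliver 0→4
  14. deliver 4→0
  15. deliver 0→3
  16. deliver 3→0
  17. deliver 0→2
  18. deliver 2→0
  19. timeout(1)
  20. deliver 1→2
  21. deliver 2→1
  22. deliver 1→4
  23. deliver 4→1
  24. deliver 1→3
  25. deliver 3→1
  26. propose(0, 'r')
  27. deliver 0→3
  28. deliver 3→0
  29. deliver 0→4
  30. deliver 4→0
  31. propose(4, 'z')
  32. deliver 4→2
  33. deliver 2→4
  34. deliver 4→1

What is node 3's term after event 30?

2

step 1 timeout(0): 0={cand,t=1,log=-}
step 2 deliver 0→3: 3={foll,t=1,log=-}
step 3 deliver 3→0: —
step 4 deliver 0→2: 2={foll,t=1,log=-}
step 5 deliver 2→0: 0={lead,t=1,log=-}
step 6 deliver 0→1: 1={foll,t=1,log=-}
step 7 deliver 1→0: —
step 8 deliver 0→4: 4={foll,t=1,log=-}
step 9 deliver 4→0: —
step 10 propose(0,'x'): 0={lead,t=1,log=x}
step 11 deliver 0→1: 1={foll,t=1,log=x}
step 12 deliver 1→0: —
step 13 deliver 0→4: 4={foll,t=1,log=x}
step 14 deliver 4→0: —
step 15 deliver 0→3: 3={foll,t=1,log=x}
step 16 deliver 3→0: —
step 17 deliver 0→2: 2={foll,t=1,log=x}
step 18 deliver 2→0: —
step 19 timeout(1): 1={cand,t=2,log=x}
step 20 deliver 1→2: 2={foll,t=2,log=x}
step 21 deliver 2→1: —
step 22 deliver 1→4: 4={foll,t=2,log=x}
step 23 deliver 4→1: 1={lead,t=2,log=x}
step 24 deliver 1→3: 3={foll,t=2,log=x}
step 25 deliver 3→1: —
step 26 propose(0,'r'): 0={lead,t=1,log=x,r}
step 27 deliver 0→3: —
step 28 deliver 3→0: —
step 29 deliver 0→4: —
step 30 deliver 4→0: —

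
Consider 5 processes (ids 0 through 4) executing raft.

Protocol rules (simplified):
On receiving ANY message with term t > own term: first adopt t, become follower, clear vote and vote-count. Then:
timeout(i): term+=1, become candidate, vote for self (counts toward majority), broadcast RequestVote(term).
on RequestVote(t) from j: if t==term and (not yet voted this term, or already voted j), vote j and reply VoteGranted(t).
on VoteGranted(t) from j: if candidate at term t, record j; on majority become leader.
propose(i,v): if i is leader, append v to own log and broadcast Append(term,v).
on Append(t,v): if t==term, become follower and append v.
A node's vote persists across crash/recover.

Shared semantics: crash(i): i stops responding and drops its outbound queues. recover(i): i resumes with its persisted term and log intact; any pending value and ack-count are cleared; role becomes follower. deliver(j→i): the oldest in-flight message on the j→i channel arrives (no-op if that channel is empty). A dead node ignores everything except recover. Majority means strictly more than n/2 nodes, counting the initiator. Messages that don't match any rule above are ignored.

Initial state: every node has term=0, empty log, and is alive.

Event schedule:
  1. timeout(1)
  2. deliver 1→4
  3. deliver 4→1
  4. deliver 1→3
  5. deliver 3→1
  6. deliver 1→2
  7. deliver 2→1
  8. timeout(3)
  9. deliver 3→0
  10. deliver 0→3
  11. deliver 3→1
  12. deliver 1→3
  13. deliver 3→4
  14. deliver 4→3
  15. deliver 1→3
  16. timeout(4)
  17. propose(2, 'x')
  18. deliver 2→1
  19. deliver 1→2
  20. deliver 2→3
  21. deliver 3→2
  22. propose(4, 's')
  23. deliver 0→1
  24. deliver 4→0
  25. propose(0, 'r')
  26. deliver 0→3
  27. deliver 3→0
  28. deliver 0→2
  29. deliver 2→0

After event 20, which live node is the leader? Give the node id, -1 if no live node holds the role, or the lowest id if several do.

e1 timeout(1): 1[cand,t=1,-]
e2 deliver 1→4: 4[foll,t=1,-]
e3 deliver 4→1: ·
e4 deliver 1→3: 3[foll,t=1,-]
e5 deliver 3→1: 1[lead,t=1,-]
e6 deliver 1→2: 2[foll,t=1,-]
e7 deliver 2→1: ·
e8 timeout(3): 3[cand,t=2,-]
e9 deliver 3→0: 0[foll,t=2,-]
e10 deliver 0→3: ·
e11 deliver 3→1: 1[foll,t=2,-]
e12 deliver 1→3: 3[lead,t=2,-]
e13 deliver 3→4: 4[foll,t=2,-]
e14 deliver 4→3: ·
e15 deliver 1→3: ·
e16 timeout(4): 4[cand,t=3,-]
e17 propose(2,'x'): ·
e18 deliver 2→1: ·
e19 deliver 1→2: ·
e20 deliver 2→3: ·

3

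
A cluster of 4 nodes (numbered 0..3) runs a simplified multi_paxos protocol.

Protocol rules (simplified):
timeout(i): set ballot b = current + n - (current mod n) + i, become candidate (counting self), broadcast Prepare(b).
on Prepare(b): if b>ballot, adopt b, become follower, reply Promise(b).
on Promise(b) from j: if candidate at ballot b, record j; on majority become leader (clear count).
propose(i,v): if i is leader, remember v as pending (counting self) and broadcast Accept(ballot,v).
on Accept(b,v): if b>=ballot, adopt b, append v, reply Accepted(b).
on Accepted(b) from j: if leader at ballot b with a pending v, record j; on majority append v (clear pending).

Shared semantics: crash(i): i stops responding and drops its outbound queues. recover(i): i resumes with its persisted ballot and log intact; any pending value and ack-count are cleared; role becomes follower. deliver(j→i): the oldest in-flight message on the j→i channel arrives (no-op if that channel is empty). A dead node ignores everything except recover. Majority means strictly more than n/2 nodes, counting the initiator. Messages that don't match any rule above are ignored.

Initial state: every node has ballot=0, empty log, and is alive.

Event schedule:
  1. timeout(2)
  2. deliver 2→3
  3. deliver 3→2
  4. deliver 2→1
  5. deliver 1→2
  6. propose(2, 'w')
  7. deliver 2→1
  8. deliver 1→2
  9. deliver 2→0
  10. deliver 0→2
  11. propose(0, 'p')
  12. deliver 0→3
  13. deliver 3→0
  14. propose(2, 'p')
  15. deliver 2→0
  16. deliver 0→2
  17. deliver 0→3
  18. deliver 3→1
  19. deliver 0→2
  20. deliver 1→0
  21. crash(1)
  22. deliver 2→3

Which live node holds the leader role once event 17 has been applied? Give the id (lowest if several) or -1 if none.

2

after 1 — timeout(2): n2:cand/b6/[-]
after 2 — deliver 2→3: n3:foll/b6/[-]
after 3 — deliver 3→2: ·
after 4 — deliver 2→1: n1:foll/b6/[-]
after 5 — deliver 1→2: n2:lead/b6/[-]
after 6 — propose(2,'w'): ·
after 7 — deliver 2→1: n1:foll/b6/[w]
after 8 — deliver 1→2: ·
after 9 — deliver 2→0: n0:foll/b6/[-]
after 10 — deliver 0→2: ·
after 11 — propose(0,'p'): ·
after 12 — deliver 0→3: ·
after 13 — deliver 3→0: ·
after 14 — propose(2,'p'): ·
after 15 — deliver 2→0: n0:foll/b6/[w]
after 16 — deliver 0→2: ·
after 17 — deliver 0→3: ·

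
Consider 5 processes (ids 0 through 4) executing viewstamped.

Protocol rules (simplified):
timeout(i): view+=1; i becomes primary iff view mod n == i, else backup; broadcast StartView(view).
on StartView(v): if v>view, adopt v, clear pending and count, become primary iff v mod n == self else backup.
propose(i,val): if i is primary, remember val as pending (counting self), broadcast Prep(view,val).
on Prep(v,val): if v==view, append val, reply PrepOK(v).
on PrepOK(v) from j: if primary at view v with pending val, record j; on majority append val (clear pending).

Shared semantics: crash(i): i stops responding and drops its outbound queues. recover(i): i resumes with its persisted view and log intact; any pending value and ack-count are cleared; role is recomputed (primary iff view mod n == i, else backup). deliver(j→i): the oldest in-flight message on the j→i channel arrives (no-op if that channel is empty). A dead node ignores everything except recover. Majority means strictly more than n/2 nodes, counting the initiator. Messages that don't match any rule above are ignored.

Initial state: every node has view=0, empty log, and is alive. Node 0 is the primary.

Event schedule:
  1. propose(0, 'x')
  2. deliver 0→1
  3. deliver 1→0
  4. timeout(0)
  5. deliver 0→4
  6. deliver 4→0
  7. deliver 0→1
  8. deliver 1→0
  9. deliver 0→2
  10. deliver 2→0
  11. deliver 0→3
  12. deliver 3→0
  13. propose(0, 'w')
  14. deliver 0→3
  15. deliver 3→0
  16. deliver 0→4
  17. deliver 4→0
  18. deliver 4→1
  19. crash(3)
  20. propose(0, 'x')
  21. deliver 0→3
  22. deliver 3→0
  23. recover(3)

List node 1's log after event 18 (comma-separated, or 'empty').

x

[1] propose(0,'x') → ∅
[2] deliver 0→1 → N1(back v0 [x])
[3] deliver 1→0 → ∅
[4] timeout(0) → N0(back v1 [-])
[5] deliver 0→4 → N4(back v0 [x])
[6] deliver 4→0 → ∅
[7] deliver 0→1 → N1(prim v1 [x])
[8] deliver 1→0 → ∅
[9] deliver 0→2 → N2(back v0 [x])
[10] deliver 2→0 → ∅
[11] deliver 0→3 → N3(back v0 [x])
[12] deliver 3→0 → ∅
[13] propose(0,'w') → ∅
[14] deliver 0→3 → N3(back v1 [x])
[15] deliver 3→0 → ∅
[16] deliver 0→4 → N4(back v1 [x])
[17] deliver 4→0 → ∅
[18] deliver 4→1 → ∅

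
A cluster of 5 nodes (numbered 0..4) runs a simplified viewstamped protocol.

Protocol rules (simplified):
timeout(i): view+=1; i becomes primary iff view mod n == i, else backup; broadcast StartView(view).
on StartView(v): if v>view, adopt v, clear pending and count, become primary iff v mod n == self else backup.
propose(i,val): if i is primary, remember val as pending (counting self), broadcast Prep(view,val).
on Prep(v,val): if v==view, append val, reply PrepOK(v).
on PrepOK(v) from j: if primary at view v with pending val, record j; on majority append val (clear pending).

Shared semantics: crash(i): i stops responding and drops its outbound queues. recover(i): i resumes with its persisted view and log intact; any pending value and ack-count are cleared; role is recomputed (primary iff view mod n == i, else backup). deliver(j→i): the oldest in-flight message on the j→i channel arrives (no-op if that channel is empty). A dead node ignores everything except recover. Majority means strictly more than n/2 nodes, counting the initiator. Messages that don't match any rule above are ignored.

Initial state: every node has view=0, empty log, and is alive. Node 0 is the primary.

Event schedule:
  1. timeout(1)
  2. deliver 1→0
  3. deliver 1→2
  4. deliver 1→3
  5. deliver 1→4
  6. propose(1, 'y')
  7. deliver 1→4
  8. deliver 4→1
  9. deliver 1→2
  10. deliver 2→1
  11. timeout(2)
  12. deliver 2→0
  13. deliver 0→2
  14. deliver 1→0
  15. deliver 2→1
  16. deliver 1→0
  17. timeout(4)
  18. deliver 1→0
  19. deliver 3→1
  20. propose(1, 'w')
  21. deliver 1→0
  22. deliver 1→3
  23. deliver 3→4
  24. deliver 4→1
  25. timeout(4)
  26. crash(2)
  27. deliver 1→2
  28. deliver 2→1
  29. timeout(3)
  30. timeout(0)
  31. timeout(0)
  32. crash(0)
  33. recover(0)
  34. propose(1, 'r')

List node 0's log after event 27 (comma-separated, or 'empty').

empty

e1 timeout(1): 1[prim,v=1,-]
e2 deliver 1→0: 0[back,v=1,-]
e3 deliver 1→2: 2[back,v=1,-]
e4 deliver 1→3: 3[back,v=1,-]
e5 deliver 1→4: 4[back,v=1,-]
e6 propose(1,'y'): ·
e7 deliver 1→4: 4[back,v=1,y]
e8 deliver 4→1: ·
e9 deliver 1→2: 2[back,v=1,y]
e10 deliver 2→1: 1[prim,v=1,y]
e11 timeout(2): 2[prim,v=2,y]
e12 deliver 2→0: 0[back,v=2,-]
e13 deliver 0→2: ·
e14 deliver 1→0: ·
e15 deliver 2→1: 1[back,v=2,y]
e16 deliver 1→0: ·
e17 timeout(4): 4[back,v=2,y]
e18 deliver 1→0: ·
e19 deliver 3→1: ·
e20 propose(1,'w'): ·
e21 deliver 1→0: ·
e22 deliver 1→3: 3[back,v=1,y]
e23 deliver 3→4: ·
e24 deliver 4→1: ·
e25 timeout(4): 4[back,v=3,y]
e26 crash(2): 2[✗prim,v=2,y]
e27 deliver 1→2: ·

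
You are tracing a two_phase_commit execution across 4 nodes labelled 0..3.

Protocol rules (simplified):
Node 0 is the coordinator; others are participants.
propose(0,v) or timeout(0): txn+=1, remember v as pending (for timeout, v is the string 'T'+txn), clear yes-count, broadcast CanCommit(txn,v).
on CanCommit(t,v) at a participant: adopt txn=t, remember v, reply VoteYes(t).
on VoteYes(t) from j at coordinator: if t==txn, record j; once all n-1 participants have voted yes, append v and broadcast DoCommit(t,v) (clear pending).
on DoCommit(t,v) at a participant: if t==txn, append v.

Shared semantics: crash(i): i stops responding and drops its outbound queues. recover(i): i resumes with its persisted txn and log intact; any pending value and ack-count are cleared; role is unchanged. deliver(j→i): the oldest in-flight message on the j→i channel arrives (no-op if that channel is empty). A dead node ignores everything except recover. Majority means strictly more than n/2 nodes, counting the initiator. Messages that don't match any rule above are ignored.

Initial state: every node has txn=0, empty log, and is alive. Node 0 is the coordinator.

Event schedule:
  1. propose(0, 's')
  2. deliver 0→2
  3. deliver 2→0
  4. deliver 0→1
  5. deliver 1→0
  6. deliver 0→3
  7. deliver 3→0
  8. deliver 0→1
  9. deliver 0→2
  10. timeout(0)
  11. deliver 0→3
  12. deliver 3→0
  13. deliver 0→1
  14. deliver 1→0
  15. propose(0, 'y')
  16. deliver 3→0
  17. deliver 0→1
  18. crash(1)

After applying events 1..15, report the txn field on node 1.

step 1 propose(0,'s'): 0={coor,t=1,log=-}
step 2 deliver 0→2: 2={part,t=1,log=-}
step 3 deliver 2→0: —
step 4 deliver 0→1: 1={part,t=1,log=-}
step 5 deliver 1→0: —
step 6 deliver 0→3: 3={part,t=1,log=-}
step 7 deliver 3→0: 0={coor,t=1,log=s}
step 8 deliver 0→1: 1={part,t=1,log=s}
step 9 deliver 0→2: 2={part,t=1,log=s}
step 10 timeout(0): 0={coor,t=2,log=s}
step 11 deliver 0→3: 3={part,t=1,log=s}
step 12 deliver 3→0: —
step 13 deliver 0→1: 1={part,t=2,log=s}
step 14 deliver 1→0: —
step 15 propose(0,'y'): 0={coor,t=3,log=s}

2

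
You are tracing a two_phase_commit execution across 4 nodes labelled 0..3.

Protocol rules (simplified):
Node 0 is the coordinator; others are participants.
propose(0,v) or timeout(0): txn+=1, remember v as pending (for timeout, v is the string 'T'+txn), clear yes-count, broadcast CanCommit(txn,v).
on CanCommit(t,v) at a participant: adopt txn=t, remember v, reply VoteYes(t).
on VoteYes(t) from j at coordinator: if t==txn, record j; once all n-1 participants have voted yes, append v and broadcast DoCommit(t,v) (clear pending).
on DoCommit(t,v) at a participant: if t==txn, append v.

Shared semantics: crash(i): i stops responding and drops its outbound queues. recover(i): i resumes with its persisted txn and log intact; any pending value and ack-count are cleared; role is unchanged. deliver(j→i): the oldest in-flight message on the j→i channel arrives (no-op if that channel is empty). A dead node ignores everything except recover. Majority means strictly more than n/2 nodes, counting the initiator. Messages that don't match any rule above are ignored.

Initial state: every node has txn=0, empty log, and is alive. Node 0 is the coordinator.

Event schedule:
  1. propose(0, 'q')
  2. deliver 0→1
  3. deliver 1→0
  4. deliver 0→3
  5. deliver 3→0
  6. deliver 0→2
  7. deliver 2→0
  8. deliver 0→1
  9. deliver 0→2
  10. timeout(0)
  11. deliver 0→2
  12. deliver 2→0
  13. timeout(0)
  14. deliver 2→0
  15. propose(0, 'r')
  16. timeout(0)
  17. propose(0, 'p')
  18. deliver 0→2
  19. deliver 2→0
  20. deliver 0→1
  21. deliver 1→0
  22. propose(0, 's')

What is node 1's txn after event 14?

1

after 1 — propose(0,'q'): n0:coor/t1/[-]
after 2 — deliver 0→1: n1:part/t1/[-]
after 3 — deliver 1→0: ·
after 4 — deliver 0→3: n3:part/t1/[-]
after 5 — deliver 3→0: ·
after 6 — deliver 0→2: n2:part/t1/[-]
after 7 — deliver 2→0: n0:coor/t1/[q]
after 8 — deliver 0→1: n1:part/t1/[q]
after 9 — deliver 0→2: n2:part/t1/[q]
after 10 — timeout(0): n0:coor/t2/[q]
after 11 — deliver 0→2: n2:part/t2/[q]
after 12 — deliver 2→0: ·
after 13 — timeout(0): n0:coor/t3/[q]
after 14 — deliver 2→0: ·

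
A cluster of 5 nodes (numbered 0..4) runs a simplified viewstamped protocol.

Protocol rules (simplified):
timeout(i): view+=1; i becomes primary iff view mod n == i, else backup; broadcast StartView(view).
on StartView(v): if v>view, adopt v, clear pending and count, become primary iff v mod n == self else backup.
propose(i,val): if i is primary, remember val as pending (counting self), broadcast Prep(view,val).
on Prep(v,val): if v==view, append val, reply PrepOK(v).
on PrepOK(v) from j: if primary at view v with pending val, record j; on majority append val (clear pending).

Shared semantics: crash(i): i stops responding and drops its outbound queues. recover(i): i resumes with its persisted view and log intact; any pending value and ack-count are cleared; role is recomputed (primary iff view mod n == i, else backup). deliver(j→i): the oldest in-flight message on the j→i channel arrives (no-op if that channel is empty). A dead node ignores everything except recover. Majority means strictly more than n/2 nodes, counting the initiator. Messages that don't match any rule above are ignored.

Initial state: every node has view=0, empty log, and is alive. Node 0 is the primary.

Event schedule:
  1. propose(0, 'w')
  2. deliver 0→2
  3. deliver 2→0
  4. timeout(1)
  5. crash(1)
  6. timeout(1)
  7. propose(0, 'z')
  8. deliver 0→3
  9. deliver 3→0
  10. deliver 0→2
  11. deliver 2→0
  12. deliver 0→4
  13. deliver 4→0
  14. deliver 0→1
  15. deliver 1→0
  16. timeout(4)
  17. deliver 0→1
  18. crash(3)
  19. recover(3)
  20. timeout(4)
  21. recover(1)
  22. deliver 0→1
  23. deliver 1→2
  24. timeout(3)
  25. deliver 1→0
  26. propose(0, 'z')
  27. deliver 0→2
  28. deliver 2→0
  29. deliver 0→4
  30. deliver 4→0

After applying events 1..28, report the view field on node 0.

1. propose(0,'w'):  nop
2. deliver 0→2:  <2:back v0 w>
3. deliver 2→0:  nop
4. timeout(1):  <1:prim v1 ->
5. crash(1):  <1:✗prim v1 ->
6. timeout(1):  nop
7. propose(0,'z'):  nop
8. deliver 0→3:  <3:back v0 w>
9. deliver 3→0:  nop
10. deliver 0→2:  <2:back v0 w,z>
11. deliver 2→0:  <0:prim v0 z>
12. deliver 0→4:  <4:back v0 w>
13. deliver 4→0:  nop
14. deliver 0→1:  nop
15. deliver 1→0:  nop
16. timeout(4):  <4:back v1 w>
17. deliver 0→1:  nop
18. crash(3):  <3:✗back v0 w>
19. recover(3):  <3:back v0 w>
20. timeout(4):  <4:back v2 w>
21. recover(1):  <1:prim v1 ->
22. deliver 0→1:  nop
23. deliver 1→2:  nop
24. timeout(3):  <3:back v1 w>
25. deliver 1→0:  nop
26. propose(0,'z'):  nop
27. deliver 0→2:  <2:back v0 w,z,z>
28. deliver 2→0:  nop

0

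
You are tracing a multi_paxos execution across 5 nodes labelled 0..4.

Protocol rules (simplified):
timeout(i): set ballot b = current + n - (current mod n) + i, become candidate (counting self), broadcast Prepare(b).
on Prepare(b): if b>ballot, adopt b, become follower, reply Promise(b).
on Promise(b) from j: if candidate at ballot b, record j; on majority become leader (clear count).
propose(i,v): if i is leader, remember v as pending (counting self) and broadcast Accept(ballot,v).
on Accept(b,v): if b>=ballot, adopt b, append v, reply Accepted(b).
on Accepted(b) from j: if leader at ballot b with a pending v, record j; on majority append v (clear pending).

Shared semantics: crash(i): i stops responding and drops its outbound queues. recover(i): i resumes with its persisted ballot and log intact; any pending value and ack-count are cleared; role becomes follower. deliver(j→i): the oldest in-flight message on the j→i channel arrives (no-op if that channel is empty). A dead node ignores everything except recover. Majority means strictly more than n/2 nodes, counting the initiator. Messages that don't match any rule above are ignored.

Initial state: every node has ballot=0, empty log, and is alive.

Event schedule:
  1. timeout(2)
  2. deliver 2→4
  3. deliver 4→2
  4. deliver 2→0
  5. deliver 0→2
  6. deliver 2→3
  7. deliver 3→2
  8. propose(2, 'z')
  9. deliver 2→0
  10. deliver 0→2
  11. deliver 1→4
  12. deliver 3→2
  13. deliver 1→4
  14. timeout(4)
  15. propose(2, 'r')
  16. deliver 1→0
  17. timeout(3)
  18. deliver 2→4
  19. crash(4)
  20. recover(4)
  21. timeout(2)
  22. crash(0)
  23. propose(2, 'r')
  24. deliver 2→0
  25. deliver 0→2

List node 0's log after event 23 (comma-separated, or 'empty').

1. timeout(2):  <2:cand b7 ->
2. deliver 2→4:  <4:foll b7 ->
3. deliver 4→2:  nop
4. deliver 2→0:  <0:foll b7 ->
5. deliver 0→2:  <2:lead b7 ->
6. deliver 2→3:  <3:foll b7 ->
7. deliver 3→2:  nop
8. propose(2,'z'):  nop
9. deliver 2→0:  <0:foll b7 z>
10. deliver 0→2:  nop
11. deliver 1→4:  nop
12. deliver 3→2:  nop
13. deliver 1→4:  nop
14. timeout(4):  <4:cand b14 ->
15. propose(2,'r'):  nop
16. deliver 1→0:  nop
17. timeout(3):  <3:cand b13 ->
18. deliver 2→4:  nop
19. crash(4):  <4:✗cand b14 ->
20. recover(4):  <4:foll b14 ->
21. timeout(2):  <2:cand b12 ->
22. crash(0):  <0:✗foll b7 z>
23. propose(2,'r'):  nop

z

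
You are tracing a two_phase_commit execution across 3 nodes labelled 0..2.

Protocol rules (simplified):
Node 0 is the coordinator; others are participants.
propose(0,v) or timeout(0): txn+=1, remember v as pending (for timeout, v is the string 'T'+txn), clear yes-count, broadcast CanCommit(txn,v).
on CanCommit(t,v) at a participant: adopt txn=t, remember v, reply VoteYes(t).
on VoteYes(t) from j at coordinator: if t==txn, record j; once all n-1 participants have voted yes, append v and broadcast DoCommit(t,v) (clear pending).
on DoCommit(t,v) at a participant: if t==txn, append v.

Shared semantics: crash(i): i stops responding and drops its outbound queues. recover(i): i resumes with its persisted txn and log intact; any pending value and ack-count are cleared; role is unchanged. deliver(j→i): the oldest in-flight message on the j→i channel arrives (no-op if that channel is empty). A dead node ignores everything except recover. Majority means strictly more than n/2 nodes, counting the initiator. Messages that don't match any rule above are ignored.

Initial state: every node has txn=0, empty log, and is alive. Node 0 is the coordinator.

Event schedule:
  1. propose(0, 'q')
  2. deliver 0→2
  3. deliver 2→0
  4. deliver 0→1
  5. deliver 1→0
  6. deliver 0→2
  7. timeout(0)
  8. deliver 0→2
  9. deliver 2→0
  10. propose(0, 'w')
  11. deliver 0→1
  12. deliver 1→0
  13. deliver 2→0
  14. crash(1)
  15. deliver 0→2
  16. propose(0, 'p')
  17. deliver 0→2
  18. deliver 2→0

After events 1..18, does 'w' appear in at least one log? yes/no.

e1 propose(0,'q'): 0[coor,t=1,-]
e2 deliver 0→2: 2[part,t=1,-]
e3 deliver 2→0: ·
e4 deliver 0→1: 1[part,t=1,-]
e5 deliver 1→0: 0[coor,t=1,q]
e6 deliver 0→2: 2[part,t=1,q]
e7 timeout(0): 0[coor,t=2,q]
e8 deliver 0→2: 2[part,t=2,q]
e9 deliver 2→0: ·
e10 propose(0,'w'): 0[coor,t=3,q]
e11 deliver 0→1: 1[part,t=1,q]
e12 deliver 1→0: ·
e13 deliver 2→0: ·
e14 crash(1): 1[✗part,t=1,q]
e15 deliver 0→2: 2[part,t=3,q]
e16 propose(0,'p'): 0[coor,t=4,q]
e17 deliver 0→2: 2[part,t=4,q]
e18 deliver 2→0: ·

no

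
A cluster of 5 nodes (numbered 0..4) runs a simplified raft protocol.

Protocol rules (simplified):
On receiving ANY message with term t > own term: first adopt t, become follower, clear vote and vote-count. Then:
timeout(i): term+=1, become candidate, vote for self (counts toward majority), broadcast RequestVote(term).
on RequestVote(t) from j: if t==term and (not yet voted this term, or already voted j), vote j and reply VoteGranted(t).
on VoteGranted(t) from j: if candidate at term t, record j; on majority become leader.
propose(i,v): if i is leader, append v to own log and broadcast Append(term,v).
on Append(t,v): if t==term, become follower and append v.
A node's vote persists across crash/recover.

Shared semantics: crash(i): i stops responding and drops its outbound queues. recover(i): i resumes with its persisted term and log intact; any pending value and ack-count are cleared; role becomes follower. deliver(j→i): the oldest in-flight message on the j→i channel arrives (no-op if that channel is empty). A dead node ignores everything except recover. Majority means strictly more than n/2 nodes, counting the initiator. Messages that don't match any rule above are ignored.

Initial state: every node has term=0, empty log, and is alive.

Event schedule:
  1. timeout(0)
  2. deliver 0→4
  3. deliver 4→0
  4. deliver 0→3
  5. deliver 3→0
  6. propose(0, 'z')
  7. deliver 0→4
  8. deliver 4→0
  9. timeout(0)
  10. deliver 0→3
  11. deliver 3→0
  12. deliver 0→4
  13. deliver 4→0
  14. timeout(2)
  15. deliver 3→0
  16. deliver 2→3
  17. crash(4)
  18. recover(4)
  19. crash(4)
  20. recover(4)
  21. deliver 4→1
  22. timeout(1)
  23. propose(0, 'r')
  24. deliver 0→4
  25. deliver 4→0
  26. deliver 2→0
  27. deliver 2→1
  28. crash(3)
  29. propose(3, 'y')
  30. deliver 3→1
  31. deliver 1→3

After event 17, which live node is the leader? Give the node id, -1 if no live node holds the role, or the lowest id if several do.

-1

step 1 timeout(0): 0={cand,t=1,log=-}
step 2 deliver 0→4: 4={foll,t=1,log=-}
step 3 deliver 4→0: —
step 4 deliver 0→3: 3={foll,t=1,log=-}
step 5 deliver 3→0: 0={lead,t=1,log=-}
step 6 propose(0,'z'): 0={lead,t=1,log=z}
step 7 deliver 0→4: 4={foll,t=1,log=z}
step 8 deliver 4→0: —
step 9 timeout(0): 0={cand,t=2,log=z}
step 10 deliver 0→3: 3={foll,t=1,log=z}
step 11 deliver 3→0: —
step 12 deliver 0→4: 4={foll,t=2,log=z}
step 13 deliver 4→0: —
step 14 timeout(2): 2={cand,t=1,log=-}
step 15 deliver 3→0: —
step 16 deliver 2→3: —
step 17 crash(4): 4={✗foll,t=2,log=z}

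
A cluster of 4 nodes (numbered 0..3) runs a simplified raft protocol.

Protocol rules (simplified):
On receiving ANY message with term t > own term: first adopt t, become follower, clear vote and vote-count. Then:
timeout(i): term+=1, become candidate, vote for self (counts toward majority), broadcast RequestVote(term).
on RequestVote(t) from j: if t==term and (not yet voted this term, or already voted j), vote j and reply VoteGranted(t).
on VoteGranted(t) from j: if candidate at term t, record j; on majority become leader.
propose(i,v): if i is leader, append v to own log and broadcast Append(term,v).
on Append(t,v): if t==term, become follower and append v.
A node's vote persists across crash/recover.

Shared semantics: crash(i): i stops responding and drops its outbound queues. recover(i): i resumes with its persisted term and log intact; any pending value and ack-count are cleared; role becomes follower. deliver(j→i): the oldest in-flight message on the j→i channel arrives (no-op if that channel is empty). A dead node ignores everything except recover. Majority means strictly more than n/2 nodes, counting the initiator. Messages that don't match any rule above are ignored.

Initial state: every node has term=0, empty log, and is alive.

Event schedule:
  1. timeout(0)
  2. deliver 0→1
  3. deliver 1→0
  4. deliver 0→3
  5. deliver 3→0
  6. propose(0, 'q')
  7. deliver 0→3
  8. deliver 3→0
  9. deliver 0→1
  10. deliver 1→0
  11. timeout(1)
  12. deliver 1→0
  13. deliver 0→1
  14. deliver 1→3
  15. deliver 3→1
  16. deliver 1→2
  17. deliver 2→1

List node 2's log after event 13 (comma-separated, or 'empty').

empty

after 1 — timeout(0): n0:cand/t1/[-]
after 2 — deliver 0→1: n1:foll/t1/[-]
after 3 — deliver 1→0: ·
after 4 — deliver 0→3: n3:foll/t1/[-]
after 5 — deliver 3→0: n0:lead/t1/[-]
after 6 — propose(0,'q'): n0:lead/t1/[q]
after 7 — deliver 0→3: n3:foll/t1/[q]
after 8 — deliver 3→0: ·
after 9 — deliver 0→1: n1:foll/t1/[q]
after 10 — deliver 1→0: ·
after 11 — timeout(1): n1:cand/t2/[q]
after 12 — deliver 1→0: n0:foll/t2/[q]
after 13 — deliver 0→1: ·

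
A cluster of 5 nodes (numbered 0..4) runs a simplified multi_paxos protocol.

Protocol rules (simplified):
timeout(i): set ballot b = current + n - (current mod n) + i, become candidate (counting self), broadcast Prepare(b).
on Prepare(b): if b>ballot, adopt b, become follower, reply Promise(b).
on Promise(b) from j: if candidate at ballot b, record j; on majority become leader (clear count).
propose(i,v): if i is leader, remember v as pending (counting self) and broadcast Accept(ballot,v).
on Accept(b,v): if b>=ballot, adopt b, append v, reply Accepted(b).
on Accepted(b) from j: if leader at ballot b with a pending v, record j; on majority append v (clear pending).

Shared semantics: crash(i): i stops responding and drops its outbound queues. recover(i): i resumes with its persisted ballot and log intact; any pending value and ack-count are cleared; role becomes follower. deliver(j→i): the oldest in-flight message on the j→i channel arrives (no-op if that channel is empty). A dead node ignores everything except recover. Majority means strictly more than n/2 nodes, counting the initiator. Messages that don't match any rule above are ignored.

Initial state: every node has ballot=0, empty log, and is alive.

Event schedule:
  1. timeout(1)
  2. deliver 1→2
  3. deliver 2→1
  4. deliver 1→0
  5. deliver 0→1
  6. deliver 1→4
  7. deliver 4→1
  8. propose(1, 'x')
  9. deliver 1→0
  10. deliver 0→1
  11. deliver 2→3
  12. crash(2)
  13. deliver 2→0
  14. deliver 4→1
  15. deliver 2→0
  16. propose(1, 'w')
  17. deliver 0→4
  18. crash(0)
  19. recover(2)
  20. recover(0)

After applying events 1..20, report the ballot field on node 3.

1. timeout(1):  <1:cand b6 ->
2. deliver 1→2:  <2:foll b6 ->
3. deliver 2→1:  nop
4. deliver 1→0:  <0:foll b6 ->
5. deliver 0→1:  <1:lead b6 ->
6. deliver 1→4:  <4:foll b6 ->
7. deliver 4→1:  nop
8. propose(1,'x'):  nop
9. deliver 1→0:  <0:foll b6 x>
10. deliver 0→1:  nop
11. deliver 2→3:  nop
12. crash(2):  <2:✗foll b6 ->
13. deliver 2→0:  nop
14. deliver 4→1:  nop
15. deliver 2→0:  nop
16. propose(1,'w'):  nop
17. deliver 0→4:  nop
18. crash(0):  <0:✗foll b6 x>
19. recover(2):  <2:foll b6 ->
20. recover(0):  <0:foll b6 x>

0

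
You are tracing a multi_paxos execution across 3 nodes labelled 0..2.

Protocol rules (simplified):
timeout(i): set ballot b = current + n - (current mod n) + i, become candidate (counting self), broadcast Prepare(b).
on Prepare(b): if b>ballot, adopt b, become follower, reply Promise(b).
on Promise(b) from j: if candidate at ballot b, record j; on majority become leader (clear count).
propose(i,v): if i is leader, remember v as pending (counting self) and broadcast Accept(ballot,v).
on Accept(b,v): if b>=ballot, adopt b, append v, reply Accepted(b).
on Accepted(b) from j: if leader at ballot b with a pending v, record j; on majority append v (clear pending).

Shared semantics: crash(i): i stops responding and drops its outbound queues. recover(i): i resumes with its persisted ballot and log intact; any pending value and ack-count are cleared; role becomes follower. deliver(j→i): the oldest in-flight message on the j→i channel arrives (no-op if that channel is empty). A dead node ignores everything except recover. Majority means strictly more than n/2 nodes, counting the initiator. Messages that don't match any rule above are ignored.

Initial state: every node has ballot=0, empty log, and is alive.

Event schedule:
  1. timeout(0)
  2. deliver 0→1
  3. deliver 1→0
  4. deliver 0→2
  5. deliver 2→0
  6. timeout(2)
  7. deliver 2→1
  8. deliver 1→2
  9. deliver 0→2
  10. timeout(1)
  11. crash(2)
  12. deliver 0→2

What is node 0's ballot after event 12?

e1 timeout(0): 0[cand,b=3,-]
e2 deliver 0→1: 1[foll,b=3,-]
e3 deliver 1→0: 0[lead,b=3,-]
e4 deliver 0→2: 2[foll,b=3,-]
e5 deliver 2→0: ·
e6 timeout(2): 2[cand,b=8,-]
e7 deliver 2→1: 1[foll,b=8,-]
e8 deliver 1→2: 2[lead,b=8,-]
e9 deliver 0→2: ·
e10 timeout(1): 1[cand,b=10,-]
e11 crash(2): 2[✗lead,b=8,-]
e12 deliver 0→2: ·

3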